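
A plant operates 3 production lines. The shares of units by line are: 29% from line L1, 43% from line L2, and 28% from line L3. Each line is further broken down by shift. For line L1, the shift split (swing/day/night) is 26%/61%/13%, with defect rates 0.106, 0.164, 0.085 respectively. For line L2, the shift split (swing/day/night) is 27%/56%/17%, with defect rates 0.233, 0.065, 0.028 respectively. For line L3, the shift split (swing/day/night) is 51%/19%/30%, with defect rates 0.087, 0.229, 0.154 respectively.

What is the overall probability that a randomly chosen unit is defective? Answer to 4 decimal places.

P(D|L1) = 0.26·0.106 + 0.61·0.164 + 0.13·0.085 = 0.02756 + 0.10004 + 0.01105 = 0.13865
P(D|L2) = 0.27·0.233 + 0.56·0.065 + 0.17·0.028 = 0.06291 + 0.0364 + 0.00476 = 0.10407
P(D|L3) = 0.51·0.087 + 0.19·0.229 + 0.3·0.154 = 0.04437 + 0.04351 + 0.0462 = 0.13408
Then overall,
P(D) = 0.29·0.13865 + 0.43·0.10407 + 0.28·0.13408
      = 0.0402085 + 0.0447501 + 0.0375424 = 0.122501

0.1225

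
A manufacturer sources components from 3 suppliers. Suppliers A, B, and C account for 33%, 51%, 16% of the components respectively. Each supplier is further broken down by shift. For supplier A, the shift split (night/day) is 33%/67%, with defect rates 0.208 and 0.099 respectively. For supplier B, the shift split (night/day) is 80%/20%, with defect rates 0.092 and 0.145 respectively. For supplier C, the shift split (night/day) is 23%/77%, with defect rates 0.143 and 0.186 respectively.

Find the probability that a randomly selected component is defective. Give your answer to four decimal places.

P(D|A) = 0.33·0.208 + 0.67·0.099 = 0.06864 + 0.06633 = 0.13497
P(D|B) = 0.8·0.092 + 0.2·0.145 = 0.0736 + 0.029 = 0.1026
P(D|C) = 0.23·0.143 + 0.77·0.186 = 0.03289 + 0.14322 = 0.17611
Then overall,
P(D) = 0.33·0.13497 + 0.51·0.1026 + 0.16·0.17611
      = 0.0445401 + 0.052326 + 0.0281776 = 0.1250437

P(D) ≈ 0.1250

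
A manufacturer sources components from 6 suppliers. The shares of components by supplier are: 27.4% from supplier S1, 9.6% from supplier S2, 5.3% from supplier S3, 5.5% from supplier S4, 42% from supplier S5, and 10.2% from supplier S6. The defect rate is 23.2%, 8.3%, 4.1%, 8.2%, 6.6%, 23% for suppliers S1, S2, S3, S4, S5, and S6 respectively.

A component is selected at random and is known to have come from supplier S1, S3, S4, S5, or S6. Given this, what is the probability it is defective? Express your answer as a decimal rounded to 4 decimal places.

P(D|S) ≈ 0.1343

Let S = {S1, S3, S4, S5, S6}.
P(S) = 0.274 + 0.053 + 0.055 + 0.42 + 0.102 = 0.904.
P(D ∩ S) = 0.232·0.274 + 0.041·0.053 + 0.082·0.055 + 0.066·0.42 + 0.23·0.102 = 0.063568 + 0.002173 + 0.00451 + 0.02772 + 0.02346 = 0.121431.
P(D | S) = 0.121431 / 0.904 = 0.134326…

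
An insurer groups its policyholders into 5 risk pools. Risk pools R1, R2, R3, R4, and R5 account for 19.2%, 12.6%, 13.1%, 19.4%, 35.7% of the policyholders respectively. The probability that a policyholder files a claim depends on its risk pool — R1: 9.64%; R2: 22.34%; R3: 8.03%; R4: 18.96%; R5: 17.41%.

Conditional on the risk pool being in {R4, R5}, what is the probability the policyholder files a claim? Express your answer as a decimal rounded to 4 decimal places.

Let S = {R4, R5}.
P(S) = 0.194 + 0.357 = 0.551.
P(C ∩ S) = 0.1896·0.194 + 0.1741·0.357 = 0.0367824 + 0.0621537 = 0.0989361.
P(C | S) = 0.0989361 / 0.551 = 0.179557…

0.1796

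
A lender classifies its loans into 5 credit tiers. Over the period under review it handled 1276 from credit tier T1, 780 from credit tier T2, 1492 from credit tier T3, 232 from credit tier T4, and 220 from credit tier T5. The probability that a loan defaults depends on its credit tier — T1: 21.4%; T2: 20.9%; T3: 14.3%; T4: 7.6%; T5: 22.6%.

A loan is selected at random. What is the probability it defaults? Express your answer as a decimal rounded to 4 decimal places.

0.1792

Total: 1276 + 780 + 1492 + 232 + 220 = 4000.
P(T1) = 1276/4000 = 0.319. P(T2) = 780/4000 = 0.195. P(T3) = 1492/4000 = 0.373. P(T4) = 232/4000 = 0.058. P(T5) = 220/4000 = 0.055.
Using total probability over the partition,
P(D) = P(D|T1)·P(T1) + P(D|T2)·P(T2) + P(D|T3)·P(T3) + P(D|T4)·P(T4) + P(D|T5)·P(T5)
      = 0.214·0.319 + 0.209·0.195 + 0.143·0.373 + 0.076·0.058 + 0.226·0.055
      = 0.068266 + 0.040755 + 0.053339 + 0.004408 + 0.01243 = 0.179198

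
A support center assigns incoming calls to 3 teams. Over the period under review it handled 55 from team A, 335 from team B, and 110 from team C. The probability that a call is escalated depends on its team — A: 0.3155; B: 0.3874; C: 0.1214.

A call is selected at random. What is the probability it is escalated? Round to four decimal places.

0.3210

Total: 55 + 335 + 110 = 500.
P(A) = 55/500 = 0.11. P(B) = 335/500 = 0.67. P(C) = 110/500 = 0.22.
Summing over the partition,
P(E) = P(E|A)·P(A) + P(E|B)·P(B) + P(E|C)·P(C)
      = 0.3155·0.11 + 0.3874·0.67 + 0.1214·0.22
      = 0.034705 + 0.259558 + 0.026708 = 0.320971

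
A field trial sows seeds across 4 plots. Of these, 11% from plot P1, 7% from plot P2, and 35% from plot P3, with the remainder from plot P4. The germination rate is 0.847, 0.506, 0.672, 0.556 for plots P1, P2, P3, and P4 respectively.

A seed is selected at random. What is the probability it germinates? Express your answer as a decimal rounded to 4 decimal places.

P(P4) = 1 − (0.11 + 0.07 + 0.35) = 0.47.
Using total probability over the partition,
P(G) = P(G|P1)·P(P1) + P(G|P2)·P(P2) + P(G|P3)·P(P3) + P(G|P4)·P(P4)
      = 0.847·0.11 + 0.506·0.07 + 0.672·0.35 + 0.556·0.47
      = 0.09317 + 0.03542 + 0.2352 + 0.26132 = 0.62511

P(G) ≈ 0.6251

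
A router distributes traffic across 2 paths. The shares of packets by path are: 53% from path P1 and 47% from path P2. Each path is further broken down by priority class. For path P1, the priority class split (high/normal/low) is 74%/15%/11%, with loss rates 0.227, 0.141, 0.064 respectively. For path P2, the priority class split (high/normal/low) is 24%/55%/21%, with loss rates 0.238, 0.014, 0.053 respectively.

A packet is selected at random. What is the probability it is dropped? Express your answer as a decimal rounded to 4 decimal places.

P(L|P1) = 0.74·0.227 + 0.15·0.141 + 0.11·0.064 = 0.16798 + 0.02115 + 0.00704 = 0.19617
P(L|P2) = 0.24·0.238 + 0.55·0.014 + 0.21·0.053 = 0.05712 + 0.0077 + 0.01113 = 0.07595
By total probability over the outer partition,
P(L) = 0.53·0.19617 + 0.47·0.07595
      = 0.1039701 + 0.0356965 = 0.1396666

P(L) ≈ 0.1397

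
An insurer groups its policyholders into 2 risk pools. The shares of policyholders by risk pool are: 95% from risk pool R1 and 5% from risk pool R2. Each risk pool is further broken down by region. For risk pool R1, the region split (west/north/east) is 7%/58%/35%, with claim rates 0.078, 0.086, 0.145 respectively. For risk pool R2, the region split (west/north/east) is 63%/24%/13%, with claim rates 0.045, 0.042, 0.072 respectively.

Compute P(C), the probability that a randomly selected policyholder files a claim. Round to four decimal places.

P(C) ≈ 0.1032

P(C|R1) = 0.07·0.078 + 0.58·0.086 + 0.35·0.145 = 0.00546 + 0.04988 + 0.05075 = 0.10609
P(C|R2) = 0.63·0.045 + 0.24·0.042 + 0.13·0.072 = 0.02835 + 0.01008 + 0.00936 = 0.04779
By total probability over the outer partition,
P(C) = 0.95·0.10609 + 0.05·0.04779
      = 0.1007855 + 0.0023895 = 0.103175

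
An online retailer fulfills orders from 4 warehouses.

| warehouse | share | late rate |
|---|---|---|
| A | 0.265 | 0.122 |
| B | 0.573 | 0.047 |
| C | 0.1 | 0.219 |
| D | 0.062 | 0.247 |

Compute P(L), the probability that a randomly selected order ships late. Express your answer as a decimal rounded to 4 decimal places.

0.0965

Summing over the partition,
P(L) = P(L|A)·P(A) + P(L|B)·P(B) + P(L|C)·P(C) + P(L|D)·P(D)
      = 0.122·0.265 + 0.047·0.573 + 0.219·0.1 + 0.247·0.062
      = 0.03233 + 0.026931 + 0.0219 + 0.015314 = 0.096475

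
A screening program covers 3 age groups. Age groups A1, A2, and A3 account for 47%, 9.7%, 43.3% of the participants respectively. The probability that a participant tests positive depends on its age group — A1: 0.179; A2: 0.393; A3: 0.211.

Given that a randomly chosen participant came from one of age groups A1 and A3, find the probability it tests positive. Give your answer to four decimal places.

Let S = {A1, A3}.
P(S) = 0.47 + 0.433 = 0.903.
P(T ∩ S) = 0.179·0.47 + 0.211·0.433 = 0.08413 + 0.091363 = 0.175493.
P(T | S) = 0.175493 / 0.903 = 0.194344…

0.1943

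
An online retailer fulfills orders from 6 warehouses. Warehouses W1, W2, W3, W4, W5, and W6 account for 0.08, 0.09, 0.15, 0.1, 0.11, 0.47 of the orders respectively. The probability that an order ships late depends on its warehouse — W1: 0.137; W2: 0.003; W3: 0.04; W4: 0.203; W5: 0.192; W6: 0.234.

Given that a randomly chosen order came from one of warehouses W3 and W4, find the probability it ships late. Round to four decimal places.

P(L|S) ≈ 0.1052

Let S = {W3, W4}.
P(S) = 0.15 + 0.1 = 0.25.
P(L ∩ S) = 0.04·0.15 + 0.203·0.1 = 0.006 + 0.0203 = 0.0263.
P(L | S) = 0.0263 / 0.25 = 0.105200…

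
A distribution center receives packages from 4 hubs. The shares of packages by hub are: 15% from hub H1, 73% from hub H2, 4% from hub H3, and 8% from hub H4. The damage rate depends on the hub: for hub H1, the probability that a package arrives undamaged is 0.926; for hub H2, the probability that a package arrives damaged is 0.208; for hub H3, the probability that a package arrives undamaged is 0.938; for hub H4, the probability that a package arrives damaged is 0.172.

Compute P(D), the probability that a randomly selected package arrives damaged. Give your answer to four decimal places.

P(D|H1) = 1 − 0.926 = 0.074.
P(D|H3) = 1 − 0.938 = 0.062.
Summing over the partition,
P(D) = P(D|H1)·P(H1) + P(D|H2)·P(H2) + P(D|H3)·P(H3) + P(D|H4)·P(H4)
      = 0.074·0.15 + 0.208·0.73 + 0.062·0.04 + 0.172·0.08
      = 0.0111 + 0.15184 + 0.00248 + 0.01376 = 0.17918

P(D) ≈ 0.1792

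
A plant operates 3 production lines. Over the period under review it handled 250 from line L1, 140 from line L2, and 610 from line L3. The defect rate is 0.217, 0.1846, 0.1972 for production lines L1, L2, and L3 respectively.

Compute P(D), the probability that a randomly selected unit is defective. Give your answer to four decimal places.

Total: 250 + 140 + 610 = 1000.
P(L1) = 250/1000 = 0.25. P(L2) = 140/1000 = 0.14. P(L3) = 610/1000 = 0.61.
By the law of total probability,
P(D) = P(D|L1)·P(L1) + P(D|L2)·P(L2) + P(D|L3)·P(L3)
      = 0.217·0.25 + 0.1846·0.14 + 0.1972·0.61
      = 0.05425 + 0.025844 + 0.120292 = 0.200386

P(D) ≈ 0.2004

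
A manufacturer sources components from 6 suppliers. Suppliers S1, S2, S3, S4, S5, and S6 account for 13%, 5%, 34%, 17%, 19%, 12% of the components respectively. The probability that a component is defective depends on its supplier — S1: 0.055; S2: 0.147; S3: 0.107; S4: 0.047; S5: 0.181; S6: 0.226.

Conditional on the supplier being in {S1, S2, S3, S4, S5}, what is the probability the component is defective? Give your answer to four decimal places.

Let S = {S1, S2, S3, S4, S5}.
P(S) = 0.13 + 0.05 + 0.34 + 0.17 + 0.19 = 0.88.
P(D ∩ S) = 0.055·0.13 + 0.147·0.05 + 0.107·0.34 + 0.047·0.17 + 0.181·0.19 = 0.00715 + 0.00735 + 0.03638 + 0.00799 + 0.03439 = 0.09326.
P(D | S) = 0.09326 / 0.88 = 0.105977…

P(D|S) ≈ 0.1060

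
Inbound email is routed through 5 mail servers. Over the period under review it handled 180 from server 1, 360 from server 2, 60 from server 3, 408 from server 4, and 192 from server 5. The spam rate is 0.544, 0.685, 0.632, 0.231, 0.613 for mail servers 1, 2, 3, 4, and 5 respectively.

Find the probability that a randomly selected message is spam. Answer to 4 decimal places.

0.4953

Total: 180 + 360 + 60 + 408 + 192 = 1200.
P(1) = 180/1200 = 0.15. P(2) = 360/1200 = 0.3. P(3) = 60/1200 = 0.05. P(4) = 408/1200 = 0.34. P(5) = 192/1200 = 0.16.
P(S) = P(S|1)·P(1) + P(S|2)·P(2) + P(S|3)·P(3) + P(S|4)·P(4) + P(S|5)·P(5)
      = 0.544·0.15 + 0.685·0.3 + 0.632·0.05 + 0.231·0.34 + 0.613·0.16
      = 0.0816 + 0.2055 + 0.0316 + 0.07854 + 0.09808 = 0.49532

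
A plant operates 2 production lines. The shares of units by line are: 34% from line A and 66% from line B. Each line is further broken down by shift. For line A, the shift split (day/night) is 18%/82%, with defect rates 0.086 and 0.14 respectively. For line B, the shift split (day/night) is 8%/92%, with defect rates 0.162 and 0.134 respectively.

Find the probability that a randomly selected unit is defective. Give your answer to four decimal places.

P(D|A) = 0.18·0.086 + 0.82·0.14 = 0.01548 + 0.1148 = 0.13028
P(D|B) = 0.08·0.162 + 0.92·0.134 = 0.01296 + 0.12328 = 0.13624
Then overall,
P(D) = 0.34·0.13028 + 0.66·0.13624
      = 0.0442952 + 0.0899184 = 0.1342136

P(D) ≈ 0.1342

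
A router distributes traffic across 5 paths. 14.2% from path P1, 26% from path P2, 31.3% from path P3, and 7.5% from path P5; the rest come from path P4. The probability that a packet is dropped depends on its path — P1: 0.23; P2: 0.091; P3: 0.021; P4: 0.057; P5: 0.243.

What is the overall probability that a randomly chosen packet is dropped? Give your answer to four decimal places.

P(P4) = 1 − (0.142 + 0.26 + 0.313 + 0.075) = 0.21.
P(L) = P(L|P1)·P(P1) + P(L|P2)·P(P2) + P(L|P3)·P(P3) + P(L|P4)·P(P4) + P(L|P5)·P(P5)
      = 0.23·0.142 + 0.091·0.26 + 0.021·0.313 + 0.057·0.21 + 0.243·0.075
      = 0.03266 + 0.02366 + 0.006573 + 0.01197 + 0.018225 = 0.093088

0.0931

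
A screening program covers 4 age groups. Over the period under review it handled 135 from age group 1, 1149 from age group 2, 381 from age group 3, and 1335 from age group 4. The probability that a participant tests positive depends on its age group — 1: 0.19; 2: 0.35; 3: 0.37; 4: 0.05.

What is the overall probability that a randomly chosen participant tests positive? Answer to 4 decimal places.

P(T) ≈ 0.2118

Total: 135 + 1149 + 381 + 1335 = 3000.
P(1) = 135/3000 = 0.045. P(2) = 1149/3000 = 0.383. P(3) = 381/3000 = 0.127. P(4) = 1335/3000 = 0.445.
P(T) = P(T|1)·P(1) + P(T|2)·P(2) + P(T|3)·P(3) + P(T|4)·P(4)
      = 0.19·0.045 + 0.35·0.383 + 0.37·0.127 + 0.05·0.445
      = 0.00855 + 0.13405 + 0.04699 + 0.02225 = 0.21184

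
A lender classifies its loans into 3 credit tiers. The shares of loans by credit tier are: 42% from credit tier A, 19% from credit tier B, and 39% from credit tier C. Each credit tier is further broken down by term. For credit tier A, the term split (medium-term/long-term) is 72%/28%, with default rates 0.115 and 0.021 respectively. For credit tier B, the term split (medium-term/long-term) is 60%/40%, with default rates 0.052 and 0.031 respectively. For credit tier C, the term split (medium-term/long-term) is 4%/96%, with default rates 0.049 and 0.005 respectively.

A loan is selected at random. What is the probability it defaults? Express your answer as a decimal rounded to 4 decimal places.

P(D|A) = 0.72·0.115 + 0.28·0.021 = 0.0828 + 0.00588 = 0.08868
P(D|B) = 0.6·0.052 + 0.4·0.031 = 0.0312 + 0.0124 = 0.0436
P(D|C) = 0.04·0.049 + 0.96·0.005 = 0.00196 + 0.0048 = 0.00676
By total probability over the outer partition,
P(D) = 0.42·0.08868 + 0.19·0.0436 + 0.39·0.00676
      = 0.0372456 + 0.008284 + 0.0026364 = 0.048166

P(D) ≈ 0.0482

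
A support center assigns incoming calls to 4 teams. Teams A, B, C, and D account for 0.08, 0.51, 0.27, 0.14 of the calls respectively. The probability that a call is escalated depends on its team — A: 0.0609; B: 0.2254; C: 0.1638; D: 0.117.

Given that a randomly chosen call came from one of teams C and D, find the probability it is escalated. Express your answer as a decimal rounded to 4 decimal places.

P(E|S) ≈ 0.1478

Let S = {C, D}.
P(S) = 0.27 + 0.14 = 0.41.
P(E ∩ S) = 0.1638·0.27 + 0.117·0.14 = 0.044226 + 0.01638 = 0.060606.
P(E | S) = 0.060606 / 0.41 = 0.147820…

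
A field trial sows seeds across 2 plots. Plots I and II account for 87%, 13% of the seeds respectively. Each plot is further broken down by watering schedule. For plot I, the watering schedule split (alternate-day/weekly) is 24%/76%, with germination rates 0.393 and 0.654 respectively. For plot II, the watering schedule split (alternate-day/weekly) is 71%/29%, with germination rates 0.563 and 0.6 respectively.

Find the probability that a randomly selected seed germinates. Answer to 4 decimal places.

P(G|I) = 0.24·0.393 + 0.76·0.654 = 0.09432 + 0.49704 = 0.59136
P(G|II) = 0.71·0.563 + 0.29·0.6 = 0.39973 + 0.174 = 0.57373
Then overall,
P(G) = 0.87·0.59136 + 0.13·0.57373
      = 0.5144832 + 0.0745849 = 0.5890681

0.5891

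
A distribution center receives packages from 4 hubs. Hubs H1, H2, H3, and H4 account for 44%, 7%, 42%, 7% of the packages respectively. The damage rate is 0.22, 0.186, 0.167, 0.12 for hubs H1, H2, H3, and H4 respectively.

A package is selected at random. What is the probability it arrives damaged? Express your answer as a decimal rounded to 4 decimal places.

P(D) = P(D|H1)·P(H1) + P(D|H2)·P(H2) + P(D|H3)·P(H3) + P(D|H4)·P(H4)
      = 0.22·0.44 + 0.186·0.07 + 0.167·0.42 + 0.12·0.07
      = 0.0968 + 0.01302 + 0.07014 + 0.0084 = 0.18836

0.1884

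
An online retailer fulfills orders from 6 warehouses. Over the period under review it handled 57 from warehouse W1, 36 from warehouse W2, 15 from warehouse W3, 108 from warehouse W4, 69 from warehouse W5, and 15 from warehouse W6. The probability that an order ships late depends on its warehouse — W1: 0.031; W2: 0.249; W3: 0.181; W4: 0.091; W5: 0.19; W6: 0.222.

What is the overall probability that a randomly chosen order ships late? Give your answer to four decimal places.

P(L) ≈ 0.1324

Total: 57 + 36 + 15 + 108 + 69 + 15 = 300.
P(W1) = 57/300 = 0.19. P(W2) = 36/300 = 0.12. P(W3) = 15/300 = 0.05. P(W4) = 108/300 = 0.36. P(W5) = 69/300 = 0.23. P(W6) = 15/300 = 0.05.
P(L) = P(L|W1)·P(W1) + P(L|W2)·P(W2) + P(L|W3)·P(W3) + P(L|W4)·P(W4) + P(L|W5)·P(W5) + P(L|W6)·P(W6)
      = 0.031·0.19 + 0.249·0.12 + 0.181·0.05 + 0.091·0.36 + 0.19·0.23 + 0.222·0.05
      = 0.00589 + 0.02988 + 0.00905 + 0.03276 + 0.0437 + 0.0111 = 0.13238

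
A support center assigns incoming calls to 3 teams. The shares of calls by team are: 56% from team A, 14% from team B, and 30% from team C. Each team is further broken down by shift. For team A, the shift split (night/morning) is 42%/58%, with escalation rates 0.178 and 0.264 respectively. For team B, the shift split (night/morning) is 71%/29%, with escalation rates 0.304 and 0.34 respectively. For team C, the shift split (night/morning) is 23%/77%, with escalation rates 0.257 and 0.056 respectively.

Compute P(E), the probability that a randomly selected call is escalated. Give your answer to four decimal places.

0.2023

P(E|A) = 0.42·0.178 + 0.58·0.264 = 0.07476 + 0.15312 = 0.22788
P(E|B) = 0.71·0.304 + 0.29·0.34 = 0.21584 + 0.0986 = 0.31444
P(E|C) = 0.23·0.257 + 0.77·0.056 = 0.05911 + 0.04312 = 0.10223
By total probability over the outer partition,
P(E) = 0.56·0.22788 + 0.14·0.31444 + 0.3·0.10223
      = 0.1276128 + 0.0440216 + 0.030669 = 0.2023034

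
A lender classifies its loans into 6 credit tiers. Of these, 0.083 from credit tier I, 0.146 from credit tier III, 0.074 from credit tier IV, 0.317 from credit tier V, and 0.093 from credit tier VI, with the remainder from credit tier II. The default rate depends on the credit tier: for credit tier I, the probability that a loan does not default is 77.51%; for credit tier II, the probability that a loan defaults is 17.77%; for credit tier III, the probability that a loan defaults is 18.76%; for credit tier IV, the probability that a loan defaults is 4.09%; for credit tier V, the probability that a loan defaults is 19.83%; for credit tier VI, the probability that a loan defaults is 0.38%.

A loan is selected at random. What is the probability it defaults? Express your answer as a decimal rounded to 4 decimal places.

P(D) ≈ 0.1633

P(II) = 1 − (0.083 + 0.146 + 0.074 + 0.317 + 0.093) = 0.287.
P(D|I) = 1 − 0.7751 = 0.2249.
By the law of total probability,
P(D) = P(D|I)·P(I) + P(D|II)·P(II) + P(D|III)·P(III) + P(D|IV)·P(IV) + P(D|V)·P(V) + P(D|VI)·P(VI)
      = 0.2249·0.083 + 0.1777·0.287 + 0.1876·0.146 + 0.0409·0.074 + 0.1983·0.317 + 0.0038·0.093
      = 0.0186667 + 0.0509999 + 0.0273896 + 0.0030266 + 0.0628611 + 0.0003534 = 0.1632973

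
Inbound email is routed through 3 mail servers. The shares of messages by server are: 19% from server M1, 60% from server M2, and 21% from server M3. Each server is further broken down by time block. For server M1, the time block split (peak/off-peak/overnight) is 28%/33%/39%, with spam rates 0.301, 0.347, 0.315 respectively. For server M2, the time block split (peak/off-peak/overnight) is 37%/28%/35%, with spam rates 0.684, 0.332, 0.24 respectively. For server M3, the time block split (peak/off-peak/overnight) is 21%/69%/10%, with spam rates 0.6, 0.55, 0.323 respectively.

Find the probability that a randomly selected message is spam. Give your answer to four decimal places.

0.4321

P(S|M1) = 0.28·0.301 + 0.33·0.347 + 0.39·0.315 = 0.08428 + 0.11451 + 0.12285 = 0.32164
P(S|M2) = 0.37·0.684 + 0.28·0.332 + 0.35·0.24 = 0.25308 + 0.09296 + 0.084 = 0.43004
P(S|M3) = 0.21·0.6 + 0.69·0.55 + 0.1·0.323 = 0.126 + 0.3795 + 0.0323 = 0.5378
Then overall,
P(S) = 0.19·0.32164 + 0.6·0.43004 + 0.21·0.5378
      = 0.0611116 + 0.258024 + 0.112938 = 0.4320736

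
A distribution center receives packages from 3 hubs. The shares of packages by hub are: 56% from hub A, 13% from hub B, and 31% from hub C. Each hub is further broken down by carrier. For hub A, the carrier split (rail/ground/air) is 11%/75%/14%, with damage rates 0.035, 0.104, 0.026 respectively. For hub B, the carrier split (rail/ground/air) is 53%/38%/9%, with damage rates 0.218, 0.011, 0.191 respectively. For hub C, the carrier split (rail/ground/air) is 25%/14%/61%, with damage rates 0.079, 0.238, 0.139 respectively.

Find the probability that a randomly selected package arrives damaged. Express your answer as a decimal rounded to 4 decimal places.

0.1084

P(D|A) = 0.11·0.035 + 0.75·0.104 + 0.14·0.026 = 0.00385 + 0.078 + 0.00364 = 0.08549
P(D|B) = 0.53·0.218 + 0.38·0.011 + 0.09·0.191 = 0.11554 + 0.00418 + 0.01719 = 0.13691
P(D|C) = 0.25·0.079 + 0.14·0.238 + 0.61·0.139 = 0.01975 + 0.03332 + 0.08479 = 0.13786
Then overall,
P(D) = 0.56·0.08549 + 0.13·0.13691 + 0.31·0.13786
      = 0.0478744 + 0.0177983 + 0.0427366 = 0.1084093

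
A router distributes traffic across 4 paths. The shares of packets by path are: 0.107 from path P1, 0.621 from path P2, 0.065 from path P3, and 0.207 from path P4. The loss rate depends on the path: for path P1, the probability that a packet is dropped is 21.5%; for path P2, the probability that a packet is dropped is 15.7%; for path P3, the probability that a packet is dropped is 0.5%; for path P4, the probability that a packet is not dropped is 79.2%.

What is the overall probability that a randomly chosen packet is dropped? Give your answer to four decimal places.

P(L) ≈ 0.1639

P(L|P4) = 1 − 0.792 = 0.208.
By the law of total probability,
P(L) = P(L|P1)·P(P1) + P(L|P2)·P(P2) + P(L|P3)·P(P3) + P(L|P4)·P(P4)
      = 0.215·0.107 + 0.157·0.621 + 0.005·0.065 + 0.208·0.207
      = 0.023005 + 0.097497 + 0.000325 + 0.043056 = 0.163883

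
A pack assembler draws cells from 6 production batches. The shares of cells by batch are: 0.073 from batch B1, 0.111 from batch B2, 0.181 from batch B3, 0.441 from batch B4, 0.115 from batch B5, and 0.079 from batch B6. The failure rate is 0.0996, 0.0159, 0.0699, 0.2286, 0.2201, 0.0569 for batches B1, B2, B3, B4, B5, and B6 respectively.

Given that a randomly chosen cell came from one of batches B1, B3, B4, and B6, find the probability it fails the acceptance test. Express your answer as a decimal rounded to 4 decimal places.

Let S = {B1, B3, B4, B6}.
P(S) = 0.073 + 0.181 + 0.441 + 0.079 = 0.774.
P(F ∩ S) = 0.0996·0.073 + 0.0699·0.181 + 0.2286·0.441 + 0.0569·0.079 = 0.0072708 + 0.0126519 + 0.1008126 + 0.0044951 = 0.1252304.
P(F | S) = 0.1252304 / 0.774 = 0.161796…

0.1618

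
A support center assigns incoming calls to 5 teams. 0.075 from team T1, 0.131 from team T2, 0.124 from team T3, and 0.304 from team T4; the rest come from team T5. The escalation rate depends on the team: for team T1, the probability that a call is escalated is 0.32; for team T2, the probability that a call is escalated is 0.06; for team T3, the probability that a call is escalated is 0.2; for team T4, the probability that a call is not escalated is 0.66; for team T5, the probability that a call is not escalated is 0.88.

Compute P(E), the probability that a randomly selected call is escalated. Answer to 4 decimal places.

P(T5) = 1 − (0.075 + 0.131 + 0.124 + 0.304) = 0.366.
P(E|T4) = 1 − 0.66 = 0.34.
P(E|T5) = 1 − 0.88 = 0.12.
Using total probability over the partition,
P(E) = P(E|T1)·P(T1) + P(E|T2)·P(T2) + P(E|T3)·P(T3) + P(E|T4)·P(T4) + P(E|T5)·P(T5)
      = 0.32·0.075 + 0.06·0.131 + 0.2·0.124 + 0.34·0.304 + 0.12·0.366
      = 0.024 + 0.00786 + 0.0248 + 0.10336 + 0.04392 = 0.20394

0.2039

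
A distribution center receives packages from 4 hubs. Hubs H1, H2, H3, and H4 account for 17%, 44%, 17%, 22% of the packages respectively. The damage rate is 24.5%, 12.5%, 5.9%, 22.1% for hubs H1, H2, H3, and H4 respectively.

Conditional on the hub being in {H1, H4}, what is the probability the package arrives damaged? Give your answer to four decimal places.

0.2315

Let S = {H1, H4}.
P(S) = 0.17 + 0.22 = 0.39.
P(D ∩ S) = 0.245·0.17 + 0.221·0.22 = 0.04165 + 0.04862 = 0.09027.
P(D | S) = 0.09027 / 0.39 = 0.231462…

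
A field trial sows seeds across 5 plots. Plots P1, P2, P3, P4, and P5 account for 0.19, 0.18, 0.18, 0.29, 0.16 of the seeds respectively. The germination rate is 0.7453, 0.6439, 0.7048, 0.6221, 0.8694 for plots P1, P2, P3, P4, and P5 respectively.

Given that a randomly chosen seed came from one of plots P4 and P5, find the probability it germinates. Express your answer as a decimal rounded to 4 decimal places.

P(G|S) ≈ 0.7100

Let S = {P4, P5}.
P(S) = 0.29 + 0.16 = 0.45.
P(G ∩ S) = 0.6221·0.29 + 0.8694·0.16 = 0.180409 + 0.139104 = 0.319513.
P(G | S) = 0.319513 / 0.45 = 0.710029…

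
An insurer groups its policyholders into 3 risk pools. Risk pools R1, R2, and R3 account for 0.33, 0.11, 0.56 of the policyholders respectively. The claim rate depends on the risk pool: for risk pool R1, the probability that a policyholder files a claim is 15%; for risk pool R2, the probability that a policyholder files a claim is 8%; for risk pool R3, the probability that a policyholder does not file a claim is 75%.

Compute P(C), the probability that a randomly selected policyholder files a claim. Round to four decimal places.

P(C|R3) = 1 − 0.75 = 0.25.
Summing over the partition,
P(C) = P(C|R1)·P(R1) + P(C|R2)·P(R2) + P(C|R3)·P(R3)
      = 0.15·0.33 + 0.08·0.11 + 0.25·0.56
      = 0.0495 + 0.0088 + 0.14 = 0.1983

P(C) ≈ 0.1983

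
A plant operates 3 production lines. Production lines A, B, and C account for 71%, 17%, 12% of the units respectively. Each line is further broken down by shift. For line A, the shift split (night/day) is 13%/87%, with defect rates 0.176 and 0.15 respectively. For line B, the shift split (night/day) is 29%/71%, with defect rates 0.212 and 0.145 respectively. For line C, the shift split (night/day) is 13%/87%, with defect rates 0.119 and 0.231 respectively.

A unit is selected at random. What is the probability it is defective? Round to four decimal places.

0.1628

P(D|A) = 0.13·0.176 + 0.87·0.15 = 0.02288 + 0.1305 = 0.15338
P(D|B) = 0.29·0.212 + 0.71·0.145 = 0.06148 + 0.10295 = 0.16443
P(D|C) = 0.13·0.119 + 0.87·0.231 = 0.01547 + 0.20097 = 0.21644
By total probability over the outer partition,
P(D) = 0.71·0.15338 + 0.17·0.16443 + 0.12·0.21644
      = 0.1088998 + 0.0279531 + 0.0259728 = 0.1628257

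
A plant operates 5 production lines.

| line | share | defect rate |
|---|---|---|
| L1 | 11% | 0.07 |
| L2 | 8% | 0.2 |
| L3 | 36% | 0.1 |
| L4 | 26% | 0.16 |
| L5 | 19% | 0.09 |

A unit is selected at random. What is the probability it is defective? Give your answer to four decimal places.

P(D) ≈ 0.1184

P(D) = P(D|L1)·P(L1) + P(D|L2)·P(L2) + P(D|L3)·P(L3) + P(D|L4)·P(L4) + P(D|L5)·P(L5)
      = 0.07·0.11 + 0.2·0.08 + 0.1·0.36 + 0.16·0.26 + 0.09·0.19
      = 0.0077 + 0.016 + 0.036 + 0.0416 + 0.0171 = 0.1184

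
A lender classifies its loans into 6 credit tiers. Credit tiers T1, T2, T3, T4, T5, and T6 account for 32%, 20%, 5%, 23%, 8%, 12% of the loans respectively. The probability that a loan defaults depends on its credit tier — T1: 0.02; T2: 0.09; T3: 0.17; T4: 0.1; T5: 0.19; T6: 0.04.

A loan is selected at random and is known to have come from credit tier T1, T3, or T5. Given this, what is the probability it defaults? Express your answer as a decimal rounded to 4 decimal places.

0.0669

Let S = {T1, T3, T5}.
P(S) = 0.32 + 0.05 + 0.08 = 0.45.
P(D ∩ S) = 0.02·0.32 + 0.17·0.05 + 0.19·0.08 = 0.0064 + 0.0085 + 0.0152 = 0.0301.
P(D | S) = 0.0301 / 0.45 = 0.066889…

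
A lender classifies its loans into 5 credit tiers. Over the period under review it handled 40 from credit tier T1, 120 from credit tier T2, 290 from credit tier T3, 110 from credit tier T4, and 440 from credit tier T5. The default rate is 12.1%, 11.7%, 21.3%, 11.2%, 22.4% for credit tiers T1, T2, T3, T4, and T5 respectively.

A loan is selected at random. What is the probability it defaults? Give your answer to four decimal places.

Total: 40 + 120 + 290 + 110 + 440 = 1000.
P(T1) = 40/1000 = 0.04. P(T2) = 120/1000 = 0.12. P(T3) = 290/1000 = 0.29. P(T4) = 110/1000 = 0.11. P(T5) = 440/1000 = 0.44.
P(D) = P(D|T1)·P(T1) + P(D|T2)·P(T2) + P(D|T3)·P(T3) + P(D|T4)·P(T4) + P(D|T5)·P(T5)
      = 0.121·0.04 + 0.117·0.12 + 0.213·0.29 + 0.112·0.11 + 0.224·0.44
      = 0.00484 + 0.01404 + 0.06177 + 0.01232 + 0.09856 = 0.19153

0.1915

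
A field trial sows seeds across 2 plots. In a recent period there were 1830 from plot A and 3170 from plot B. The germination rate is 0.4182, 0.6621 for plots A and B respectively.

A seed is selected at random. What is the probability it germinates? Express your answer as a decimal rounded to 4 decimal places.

Total: 1830 + 3170 = 5000.
P(A) = 1830/5000 = 0.366. P(B) = 3170/5000 = 0.634.
Using total probability over the partition,
P(G) = P(G|A)·P(A) + P(G|B)·P(B)
      = 0.4182·0.366 + 0.6621·0.634
      = 0.1530612 + 0.4197714 = 0.5728326

0.5728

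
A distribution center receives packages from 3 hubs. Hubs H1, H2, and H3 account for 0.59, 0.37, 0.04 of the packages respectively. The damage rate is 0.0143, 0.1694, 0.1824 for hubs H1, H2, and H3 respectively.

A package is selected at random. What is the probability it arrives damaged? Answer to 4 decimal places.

P(D) ≈ 0.0784

Summing over the partition,
P(D) = P(D|H1)·P(H1) + P(D|H2)·P(H2) + P(D|H3)·P(H3)
      = 0.0143·0.59 + 0.1694·0.37 + 0.1824·0.04
      = 0.008437 + 0.062678 + 0.007296 = 0.078411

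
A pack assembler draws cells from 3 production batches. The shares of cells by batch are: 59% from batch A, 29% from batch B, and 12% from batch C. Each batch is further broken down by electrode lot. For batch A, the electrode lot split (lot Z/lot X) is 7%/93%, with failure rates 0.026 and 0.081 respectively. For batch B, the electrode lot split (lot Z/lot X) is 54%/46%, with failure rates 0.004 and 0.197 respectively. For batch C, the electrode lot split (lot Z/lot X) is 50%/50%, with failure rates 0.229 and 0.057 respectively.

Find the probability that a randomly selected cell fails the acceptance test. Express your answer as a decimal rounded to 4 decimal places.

P(F|A) = 0.07·0.026 + 0.93·0.081 = 0.00182 + 0.07533 = 0.07715
P(F|B) = 0.54·0.004 + 0.46·0.197 = 0.00216 + 0.09062 = 0.09278
P(F|C) = 0.5·0.229 + 0.5·0.057 = 0.1145 + 0.0285 = 0.143
By total probability over the outer partition,
P(F) = 0.59·0.07715 + 0.29·0.09278 + 0.12·0.143
      = 0.0455185 + 0.0269062 + 0.01716 = 0.0895847

0.0896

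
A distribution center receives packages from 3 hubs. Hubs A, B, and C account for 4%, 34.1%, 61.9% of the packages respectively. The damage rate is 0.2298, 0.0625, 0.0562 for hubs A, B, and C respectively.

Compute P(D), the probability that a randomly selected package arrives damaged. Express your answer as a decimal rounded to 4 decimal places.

Summing over the partition,
P(D) = P(D|A)·P(A) + P(D|B)·P(B) + P(D|C)·P(C)
      = 0.2298·0.04 + 0.0625·0.341 + 0.0562·0.619
      = 0.009192 + 0.0213125 + 0.0347878 = 0.0652923

0.0653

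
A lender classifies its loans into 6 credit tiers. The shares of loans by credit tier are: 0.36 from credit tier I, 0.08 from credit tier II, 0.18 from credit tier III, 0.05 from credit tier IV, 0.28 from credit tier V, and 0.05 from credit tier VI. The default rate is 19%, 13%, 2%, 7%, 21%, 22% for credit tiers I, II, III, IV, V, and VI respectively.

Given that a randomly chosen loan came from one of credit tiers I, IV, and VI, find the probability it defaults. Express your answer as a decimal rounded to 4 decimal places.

Let S = {I, IV, VI}.
P(S) = 0.36 + 0.05 + 0.05 = 0.46.
P(D ∩ S) = 0.19·0.36 + 0.07·0.05 + 0.22·0.05 = 0.0684 + 0.0035 + 0.011 = 0.0829.
P(D | S) = 0.0829 / 0.46 = 0.180217…

0.1802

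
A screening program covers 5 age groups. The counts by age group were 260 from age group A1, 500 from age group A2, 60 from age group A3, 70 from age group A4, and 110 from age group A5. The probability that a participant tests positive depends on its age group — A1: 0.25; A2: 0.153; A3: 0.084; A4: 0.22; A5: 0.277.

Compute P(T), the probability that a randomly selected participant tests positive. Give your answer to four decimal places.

0.1924

Total: 260 + 500 + 60 + 70 + 110 = 1000.
P(A1) = 260/1000 = 0.26. P(A2) = 500/1000 = 0.5. P(A3) = 60/1000 = 0.06. P(A4) = 70/1000 = 0.07. P(A5) = 110/1000 = 0.11.
By the law of total probability,
P(T) = P(T|A1)·P(A1) + P(T|A2)·P(A2) + P(T|A3)·P(A3) + P(T|A4)·P(A4) + P(T|A5)·P(A5)
      = 0.25·0.26 + 0.153·0.5 + 0.084·0.06 + 0.22·0.07 + 0.277·0.11
      = 0.065 + 0.0765 + 0.00504 + 0.0154 + 0.03047 = 0.19241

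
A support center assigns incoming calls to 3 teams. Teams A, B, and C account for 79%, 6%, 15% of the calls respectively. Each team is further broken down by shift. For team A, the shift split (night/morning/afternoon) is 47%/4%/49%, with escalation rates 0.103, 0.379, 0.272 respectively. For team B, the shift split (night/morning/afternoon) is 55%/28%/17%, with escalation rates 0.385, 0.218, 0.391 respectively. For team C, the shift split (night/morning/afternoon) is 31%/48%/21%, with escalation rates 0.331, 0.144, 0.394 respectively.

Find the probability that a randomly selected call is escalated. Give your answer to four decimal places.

0.2140

P(E|A) = 0.47·0.103 + 0.04·0.379 + 0.49·0.272 = 0.04841 + 0.01516 + 0.13328 = 0.19685
P(E|B) = 0.55·0.385 + 0.28·0.218 + 0.17·0.391 = 0.21175 + 0.06104 + 0.06647 = 0.33926
P(E|C) = 0.31·0.331 + 0.48·0.144 + 0.21·0.394 = 0.10261 + 0.06912 + 0.08274 = 0.25447
By total probability over the outer partition,
P(E) = 0.79·0.19685 + 0.06·0.33926 + 0.15·0.25447
      = 0.1555115 + 0.0203556 + 0.0381705 = 0.2140376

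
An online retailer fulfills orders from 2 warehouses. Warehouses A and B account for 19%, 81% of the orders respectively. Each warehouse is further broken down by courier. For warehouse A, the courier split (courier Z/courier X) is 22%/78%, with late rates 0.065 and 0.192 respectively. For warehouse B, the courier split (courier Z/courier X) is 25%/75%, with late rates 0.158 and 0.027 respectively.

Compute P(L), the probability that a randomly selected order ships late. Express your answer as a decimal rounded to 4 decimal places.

0.0796

P(L|A) = 0.22·0.065 + 0.78·0.192 = 0.0143 + 0.14976 = 0.16406
P(L|B) = 0.25·0.158 + 0.75·0.027 = 0.0395 + 0.02025 = 0.05975
By total probability over the outer partition,
P(L) = 0.19·0.16406 + 0.81·0.05975
      = 0.0311714 + 0.0483975 = 0.0795689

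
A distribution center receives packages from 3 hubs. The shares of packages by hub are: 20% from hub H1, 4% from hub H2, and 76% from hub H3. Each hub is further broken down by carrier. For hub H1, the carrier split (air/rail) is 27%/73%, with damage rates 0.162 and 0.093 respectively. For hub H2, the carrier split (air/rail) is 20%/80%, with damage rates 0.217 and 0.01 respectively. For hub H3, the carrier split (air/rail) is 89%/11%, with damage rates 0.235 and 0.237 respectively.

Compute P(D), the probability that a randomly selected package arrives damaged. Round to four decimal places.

P(D) ≈ 0.2031

P(D|H1) = 0.27·0.162 + 0.73·0.093 = 0.04374 + 0.06789 = 0.11163
P(D|H2) = 0.2·0.217 + 0.8·0.01 = 0.0434 + 0.008 = 0.0514
P(D|H3) = 0.89·0.235 + 0.11·0.237 = 0.20915 + 0.02607 = 0.23522
Then overall,
P(D) = 0.2·0.11163 + 0.04·0.0514 + 0.76·0.23522
      = 0.022326 + 0.002056 + 0.1787672 = 0.2031492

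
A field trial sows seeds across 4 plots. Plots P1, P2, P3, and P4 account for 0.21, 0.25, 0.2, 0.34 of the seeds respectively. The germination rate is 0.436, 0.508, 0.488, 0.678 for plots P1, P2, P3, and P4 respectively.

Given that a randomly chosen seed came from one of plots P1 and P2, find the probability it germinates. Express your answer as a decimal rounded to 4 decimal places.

P(G|S) ≈ 0.4751

Let S = {P1, P2}.
P(S) = 0.21 + 0.25 = 0.46.
P(G ∩ S) = 0.436·0.21 + 0.508·0.25 = 0.09156 + 0.127 = 0.21856.
P(G | S) = 0.21856 / 0.46 = 0.475130…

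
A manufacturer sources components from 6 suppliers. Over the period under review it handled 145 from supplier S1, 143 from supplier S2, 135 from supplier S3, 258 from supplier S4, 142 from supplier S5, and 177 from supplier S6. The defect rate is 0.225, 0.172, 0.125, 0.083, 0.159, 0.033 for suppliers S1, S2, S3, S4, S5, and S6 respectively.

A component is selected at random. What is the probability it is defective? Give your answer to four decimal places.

Total: 145 + 143 + 135 + 258 + 142 + 177 = 1000.
P(S1) = 145/1000 = 0.145. P(S2) = 143/1000 = 0.143. P(S3) = 135/1000 = 0.135. P(S4) = 258/1000 = 0.258. P(S5) = 142/1000 = 0.142. P(S6) = 177/1000 = 0.177.
P(D) = P(D|S1)·P(S1) + P(D|S2)·P(S2) + P(D|S3)·P(S3) + P(D|S4)·P(S4) + P(D|S5)·P(S5) + P(D|S6)·P(S6)
      = 0.225·0.145 + 0.172·0.143 + 0.125·0.135 + 0.083·0.258 + 0.159·0.142 + 0.033·0.177
      = 0.032625 + 0.024596 + 0.016875 + 0.021414 + 0.022578 + 0.005841 = 0.123929

0.1239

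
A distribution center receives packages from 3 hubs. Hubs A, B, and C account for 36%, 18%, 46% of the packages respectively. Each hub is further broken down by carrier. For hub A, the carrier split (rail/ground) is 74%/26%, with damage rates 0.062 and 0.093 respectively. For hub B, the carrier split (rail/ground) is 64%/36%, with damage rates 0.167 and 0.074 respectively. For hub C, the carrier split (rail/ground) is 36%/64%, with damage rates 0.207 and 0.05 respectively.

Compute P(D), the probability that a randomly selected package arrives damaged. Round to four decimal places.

P(D|A) = 0.74·0.062 + 0.26·0.093 = 0.04588 + 0.02418 = 0.07006
P(D|B) = 0.64·0.167 + 0.36·0.074 = 0.10688 + 0.02664 = 0.13352
P(D|C) = 0.36·0.207 + 0.64·0.05 = 0.07452 + 0.032 = 0.10652
Then overall,
P(D) = 0.36·0.07006 + 0.18·0.13352 + 0.46·0.10652
      = 0.0252216 + 0.0240336 + 0.0489992 = 0.0982544

P(D) ≈ 0.0983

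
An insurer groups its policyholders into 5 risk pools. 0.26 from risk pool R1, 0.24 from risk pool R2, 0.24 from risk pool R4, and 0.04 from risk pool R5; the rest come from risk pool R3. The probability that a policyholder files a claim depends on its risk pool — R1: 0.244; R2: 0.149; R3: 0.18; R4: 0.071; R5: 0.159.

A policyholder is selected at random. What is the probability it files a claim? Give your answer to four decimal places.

0.1622

P(R3) = 1 − (0.26 + 0.24 + 0.24 + 0.04) = 0.22.
P(C) = P(C|R1)·P(R1) + P(C|R2)·P(R2) + P(C|R3)·P(R3) + P(C|R4)·P(R4) + P(C|R5)·P(R5)
      = 0.244·0.26 + 0.149·0.24 + 0.18·0.22 + 0.071·0.24 + 0.159·0.04
      = 0.06344 + 0.03576 + 0.0396 + 0.01704 + 0.00636 = 0.1622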